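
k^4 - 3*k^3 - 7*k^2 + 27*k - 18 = (k - 3)*(k - 2)*(k - 1)*(k + 3)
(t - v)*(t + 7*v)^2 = t^3 + 13*t^2*v + 35*t*v^2 - 49*v^3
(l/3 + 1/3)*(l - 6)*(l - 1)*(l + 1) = l^4/3 - 5*l^3/3 - 7*l^2/3 + 5*l/3 + 2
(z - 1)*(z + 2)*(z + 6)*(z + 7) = z^4 + 14*z^3 + 53*z^2 + 16*z - 84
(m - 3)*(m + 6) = m^2 + 3*m - 18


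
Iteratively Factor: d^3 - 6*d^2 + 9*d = (d - 3)*(d^2 - 3*d) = (d - 3)^2*(d)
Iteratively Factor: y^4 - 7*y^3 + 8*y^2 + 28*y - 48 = (y - 3)*(y^3 - 4*y^2 - 4*y + 16) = (y - 4)*(y - 3)*(y^2 - 4) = (y - 4)*(y - 3)*(y + 2)*(y - 2)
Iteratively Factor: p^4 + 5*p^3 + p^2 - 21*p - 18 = (p + 3)*(p^3 + 2*p^2 - 5*p - 6) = (p - 2)*(p + 3)*(p^2 + 4*p + 3) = (p - 2)*(p + 1)*(p + 3)*(p + 3)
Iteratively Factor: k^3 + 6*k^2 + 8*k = (k + 4)*(k^2 + 2*k) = (k + 2)*(k + 4)*(k)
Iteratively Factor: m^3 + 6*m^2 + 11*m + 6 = (m + 3)*(m^2 + 3*m + 2) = (m + 1)*(m + 3)*(m + 2)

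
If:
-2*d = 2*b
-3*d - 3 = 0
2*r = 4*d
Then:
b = 1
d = -1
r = -2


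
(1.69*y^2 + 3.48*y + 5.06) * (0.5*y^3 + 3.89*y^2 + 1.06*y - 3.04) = 0.845*y^5 + 8.3141*y^4 + 17.8586*y^3 + 18.2346*y^2 - 5.2156*y - 15.3824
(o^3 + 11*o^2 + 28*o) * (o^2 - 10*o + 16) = o^5 + o^4 - 66*o^3 - 104*o^2 + 448*o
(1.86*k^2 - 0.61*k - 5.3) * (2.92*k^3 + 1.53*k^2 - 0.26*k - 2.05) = 5.4312*k^5 + 1.0646*k^4 - 16.8929*k^3 - 11.7634*k^2 + 2.6285*k + 10.865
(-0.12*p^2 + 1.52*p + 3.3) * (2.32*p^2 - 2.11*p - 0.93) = -0.2784*p^4 + 3.7796*p^3 + 4.5604*p^2 - 8.3766*p - 3.069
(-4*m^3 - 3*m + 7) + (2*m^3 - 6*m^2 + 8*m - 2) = -2*m^3 - 6*m^2 + 5*m + 5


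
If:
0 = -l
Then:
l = 0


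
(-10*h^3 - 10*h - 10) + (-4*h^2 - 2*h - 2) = -10*h^3 - 4*h^2 - 12*h - 12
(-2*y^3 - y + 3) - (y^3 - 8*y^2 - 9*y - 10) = -3*y^3 + 8*y^2 + 8*y + 13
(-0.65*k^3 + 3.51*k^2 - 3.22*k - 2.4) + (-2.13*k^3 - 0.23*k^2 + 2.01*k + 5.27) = -2.78*k^3 + 3.28*k^2 - 1.21*k + 2.87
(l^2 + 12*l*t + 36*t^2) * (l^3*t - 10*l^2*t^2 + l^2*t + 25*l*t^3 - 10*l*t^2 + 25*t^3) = l^5*t + 2*l^4*t^2 + l^4*t - 59*l^3*t^3 + 2*l^3*t^2 - 60*l^2*t^4 - 59*l^2*t^3 + 900*l*t^5 - 60*l*t^4 + 900*t^5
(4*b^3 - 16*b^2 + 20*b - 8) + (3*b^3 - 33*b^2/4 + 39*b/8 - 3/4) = 7*b^3 - 97*b^2/4 + 199*b/8 - 35/4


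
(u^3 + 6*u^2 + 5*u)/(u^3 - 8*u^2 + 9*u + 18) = u*(u + 5)/(u^2 - 9*u + 18)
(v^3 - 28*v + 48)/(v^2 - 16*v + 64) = (v^3 - 28*v + 48)/(v^2 - 16*v + 64)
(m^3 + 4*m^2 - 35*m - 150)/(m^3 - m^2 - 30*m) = (m + 5)/m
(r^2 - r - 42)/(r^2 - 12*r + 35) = (r + 6)/(r - 5)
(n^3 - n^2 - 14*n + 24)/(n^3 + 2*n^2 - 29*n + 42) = (n + 4)/(n + 7)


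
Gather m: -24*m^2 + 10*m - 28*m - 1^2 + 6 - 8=-24*m^2 - 18*m - 3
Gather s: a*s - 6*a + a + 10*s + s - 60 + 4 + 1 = -5*a + s*(a + 11) - 55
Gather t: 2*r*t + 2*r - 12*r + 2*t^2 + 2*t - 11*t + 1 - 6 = -10*r + 2*t^2 + t*(2*r - 9) - 5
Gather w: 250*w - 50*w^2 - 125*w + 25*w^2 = -25*w^2 + 125*w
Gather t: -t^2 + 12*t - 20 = -t^2 + 12*t - 20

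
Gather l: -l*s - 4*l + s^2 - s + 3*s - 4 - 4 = l*(-s - 4) + s^2 + 2*s - 8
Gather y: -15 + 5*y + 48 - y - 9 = 4*y + 24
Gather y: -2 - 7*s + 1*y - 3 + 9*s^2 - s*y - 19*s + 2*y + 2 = 9*s^2 - 26*s + y*(3 - s) - 3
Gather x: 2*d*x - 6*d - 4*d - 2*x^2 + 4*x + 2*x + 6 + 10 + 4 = -10*d - 2*x^2 + x*(2*d + 6) + 20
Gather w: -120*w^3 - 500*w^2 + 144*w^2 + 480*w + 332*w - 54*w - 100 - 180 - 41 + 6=-120*w^3 - 356*w^2 + 758*w - 315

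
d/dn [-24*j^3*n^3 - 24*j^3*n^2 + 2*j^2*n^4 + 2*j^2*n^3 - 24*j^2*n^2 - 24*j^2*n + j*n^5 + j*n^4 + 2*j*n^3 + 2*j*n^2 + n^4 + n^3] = -72*j^3*n^2 - 48*j^3*n + 8*j^2*n^3 + 6*j^2*n^2 - 48*j^2*n - 24*j^2 + 5*j*n^4 + 4*j*n^3 + 6*j*n^2 + 4*j*n + 4*n^3 + 3*n^2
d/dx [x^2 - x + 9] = 2*x - 1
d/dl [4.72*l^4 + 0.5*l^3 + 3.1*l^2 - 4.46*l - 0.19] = 18.88*l^3 + 1.5*l^2 + 6.2*l - 4.46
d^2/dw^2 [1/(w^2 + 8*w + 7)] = 2*(-w^2 - 8*w + 4*(w + 4)^2 - 7)/(w^2 + 8*w + 7)^3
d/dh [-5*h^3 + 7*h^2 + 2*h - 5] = -15*h^2 + 14*h + 2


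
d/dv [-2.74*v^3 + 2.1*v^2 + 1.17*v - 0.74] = -8.22*v^2 + 4.2*v + 1.17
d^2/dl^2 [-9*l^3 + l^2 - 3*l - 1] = 2 - 54*l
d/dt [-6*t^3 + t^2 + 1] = 2*t*(1 - 9*t)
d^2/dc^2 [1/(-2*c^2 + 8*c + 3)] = 4*(-2*c^2 + 8*c + 8*(c - 2)^2 + 3)/(-2*c^2 + 8*c + 3)^3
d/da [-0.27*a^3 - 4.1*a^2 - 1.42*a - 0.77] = -0.81*a^2 - 8.2*a - 1.42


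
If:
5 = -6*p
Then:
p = -5/6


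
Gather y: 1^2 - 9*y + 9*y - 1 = 0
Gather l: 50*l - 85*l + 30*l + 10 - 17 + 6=-5*l - 1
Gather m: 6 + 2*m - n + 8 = 2*m - n + 14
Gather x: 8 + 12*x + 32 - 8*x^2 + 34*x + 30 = -8*x^2 + 46*x + 70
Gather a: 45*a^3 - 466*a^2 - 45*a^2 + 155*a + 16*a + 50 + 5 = 45*a^3 - 511*a^2 + 171*a + 55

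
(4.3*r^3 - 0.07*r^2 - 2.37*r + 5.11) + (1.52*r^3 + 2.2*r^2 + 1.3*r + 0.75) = 5.82*r^3 + 2.13*r^2 - 1.07*r + 5.86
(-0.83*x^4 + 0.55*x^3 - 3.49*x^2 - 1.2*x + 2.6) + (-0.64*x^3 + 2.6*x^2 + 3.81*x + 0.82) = -0.83*x^4 - 0.09*x^3 - 0.89*x^2 + 2.61*x + 3.42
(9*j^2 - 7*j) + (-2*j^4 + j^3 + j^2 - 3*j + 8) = -2*j^4 + j^3 + 10*j^2 - 10*j + 8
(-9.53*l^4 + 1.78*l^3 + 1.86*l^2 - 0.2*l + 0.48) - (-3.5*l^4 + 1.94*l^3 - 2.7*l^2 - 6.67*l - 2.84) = -6.03*l^4 - 0.16*l^3 + 4.56*l^2 + 6.47*l + 3.32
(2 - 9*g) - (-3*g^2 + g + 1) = 3*g^2 - 10*g + 1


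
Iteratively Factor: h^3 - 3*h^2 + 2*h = (h - 1)*(h^2 - 2*h) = h*(h - 1)*(h - 2)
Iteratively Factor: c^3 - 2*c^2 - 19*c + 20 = (c - 5)*(c^2 + 3*c - 4) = (c - 5)*(c + 4)*(c - 1)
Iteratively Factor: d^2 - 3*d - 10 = (d + 2)*(d - 5)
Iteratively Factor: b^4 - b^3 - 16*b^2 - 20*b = (b)*(b^3 - b^2 - 16*b - 20) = b*(b + 2)*(b^2 - 3*b - 10) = b*(b + 2)^2*(b - 5)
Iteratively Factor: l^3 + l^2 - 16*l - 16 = (l + 4)*(l^2 - 3*l - 4) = (l - 4)*(l + 4)*(l + 1)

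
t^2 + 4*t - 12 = (t - 2)*(t + 6)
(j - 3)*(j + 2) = j^2 - j - 6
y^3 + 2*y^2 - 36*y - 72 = (y - 6)*(y + 2)*(y + 6)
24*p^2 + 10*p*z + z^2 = (4*p + z)*(6*p + z)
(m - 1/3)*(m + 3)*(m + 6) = m^3 + 26*m^2/3 + 15*m - 6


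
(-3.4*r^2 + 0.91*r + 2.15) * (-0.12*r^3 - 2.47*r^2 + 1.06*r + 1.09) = 0.408*r^5 + 8.2888*r^4 - 6.1097*r^3 - 8.0519*r^2 + 3.2709*r + 2.3435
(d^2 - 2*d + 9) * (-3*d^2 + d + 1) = -3*d^4 + 7*d^3 - 28*d^2 + 7*d + 9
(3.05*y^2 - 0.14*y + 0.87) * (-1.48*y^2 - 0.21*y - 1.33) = -4.514*y^4 - 0.4333*y^3 - 5.3147*y^2 + 0.00350000000000003*y - 1.1571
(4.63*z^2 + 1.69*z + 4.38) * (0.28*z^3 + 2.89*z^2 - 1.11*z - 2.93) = 1.2964*z^5 + 13.8539*z^4 + 0.9712*z^3 - 2.7836*z^2 - 9.8135*z - 12.8334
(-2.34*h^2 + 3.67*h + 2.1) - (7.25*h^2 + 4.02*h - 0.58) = -9.59*h^2 - 0.35*h + 2.68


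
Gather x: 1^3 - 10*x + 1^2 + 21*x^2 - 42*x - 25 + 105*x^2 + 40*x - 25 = 126*x^2 - 12*x - 48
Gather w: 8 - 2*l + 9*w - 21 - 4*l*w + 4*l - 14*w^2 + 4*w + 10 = 2*l - 14*w^2 + w*(13 - 4*l) - 3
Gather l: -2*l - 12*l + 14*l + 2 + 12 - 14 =0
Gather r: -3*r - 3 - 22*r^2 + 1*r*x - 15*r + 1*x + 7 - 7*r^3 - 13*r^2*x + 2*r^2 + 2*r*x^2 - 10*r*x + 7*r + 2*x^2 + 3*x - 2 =-7*r^3 + r^2*(-13*x - 20) + r*(2*x^2 - 9*x - 11) + 2*x^2 + 4*x + 2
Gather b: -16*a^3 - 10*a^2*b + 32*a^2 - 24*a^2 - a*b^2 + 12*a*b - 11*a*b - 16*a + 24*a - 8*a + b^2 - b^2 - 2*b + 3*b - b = -16*a^3 + 8*a^2 - a*b^2 + b*(-10*a^2 + a)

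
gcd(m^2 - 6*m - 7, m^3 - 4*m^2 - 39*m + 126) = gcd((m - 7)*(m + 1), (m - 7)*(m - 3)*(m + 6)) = m - 7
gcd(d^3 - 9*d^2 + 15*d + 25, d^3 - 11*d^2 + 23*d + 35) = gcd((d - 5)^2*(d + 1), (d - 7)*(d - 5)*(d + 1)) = d^2 - 4*d - 5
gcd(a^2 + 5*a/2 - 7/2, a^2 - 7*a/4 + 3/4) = a - 1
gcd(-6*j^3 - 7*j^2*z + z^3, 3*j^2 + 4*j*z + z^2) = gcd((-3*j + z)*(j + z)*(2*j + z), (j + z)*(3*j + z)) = j + z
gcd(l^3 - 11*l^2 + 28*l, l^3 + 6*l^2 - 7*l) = l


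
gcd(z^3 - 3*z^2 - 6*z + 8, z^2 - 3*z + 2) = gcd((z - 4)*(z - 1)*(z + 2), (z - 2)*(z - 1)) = z - 1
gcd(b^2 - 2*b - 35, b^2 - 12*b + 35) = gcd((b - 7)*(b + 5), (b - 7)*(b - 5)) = b - 7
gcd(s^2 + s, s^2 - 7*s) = s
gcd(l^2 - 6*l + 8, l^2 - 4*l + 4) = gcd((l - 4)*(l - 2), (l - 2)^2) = l - 2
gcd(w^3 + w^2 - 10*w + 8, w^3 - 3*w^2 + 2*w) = w^2 - 3*w + 2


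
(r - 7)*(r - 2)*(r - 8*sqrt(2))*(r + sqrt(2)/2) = r^4 - 15*sqrt(2)*r^3/2 - 9*r^3 + 6*r^2 + 135*sqrt(2)*r^2/2 - 105*sqrt(2)*r + 72*r - 112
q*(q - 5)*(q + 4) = q^3 - q^2 - 20*q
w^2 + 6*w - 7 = (w - 1)*(w + 7)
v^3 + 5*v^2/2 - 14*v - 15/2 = (v - 3)*(v + 1/2)*(v + 5)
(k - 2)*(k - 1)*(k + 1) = k^3 - 2*k^2 - k + 2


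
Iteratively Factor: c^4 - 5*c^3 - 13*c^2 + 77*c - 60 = (c - 1)*(c^3 - 4*c^2 - 17*c + 60) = (c - 5)*(c - 1)*(c^2 + c - 12) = (c - 5)*(c - 1)*(c + 4)*(c - 3)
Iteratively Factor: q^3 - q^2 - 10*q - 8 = (q + 1)*(q^2 - 2*q - 8) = (q - 4)*(q + 1)*(q + 2)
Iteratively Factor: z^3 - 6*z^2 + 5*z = (z - 1)*(z^2 - 5*z) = (z - 5)*(z - 1)*(z)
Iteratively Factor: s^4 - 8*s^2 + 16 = (s + 2)*(s^3 - 2*s^2 - 4*s + 8) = (s - 2)*(s + 2)*(s^2 - 4) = (s - 2)*(s + 2)^2*(s - 2)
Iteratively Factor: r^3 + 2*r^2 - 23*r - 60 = (r + 4)*(r^2 - 2*r - 15) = (r + 3)*(r + 4)*(r - 5)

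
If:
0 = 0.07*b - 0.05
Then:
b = 0.71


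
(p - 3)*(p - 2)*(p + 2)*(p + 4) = p^4 + p^3 - 16*p^2 - 4*p + 48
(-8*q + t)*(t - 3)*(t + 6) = -8*q*t^2 - 24*q*t + 144*q + t^3 + 3*t^2 - 18*t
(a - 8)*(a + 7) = a^2 - a - 56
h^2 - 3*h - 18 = (h - 6)*(h + 3)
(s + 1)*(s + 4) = s^2 + 5*s + 4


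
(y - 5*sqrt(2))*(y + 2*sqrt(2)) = y^2 - 3*sqrt(2)*y - 20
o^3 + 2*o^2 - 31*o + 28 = (o - 4)*(o - 1)*(o + 7)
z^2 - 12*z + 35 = (z - 7)*(z - 5)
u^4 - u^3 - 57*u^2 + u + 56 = (u - 8)*(u - 1)*(u + 1)*(u + 7)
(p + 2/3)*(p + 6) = p^2 + 20*p/3 + 4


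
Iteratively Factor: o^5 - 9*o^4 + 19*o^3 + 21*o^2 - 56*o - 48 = (o - 4)*(o^4 - 5*o^3 - o^2 + 17*o + 12) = (o - 4)^2*(o^3 - o^2 - 5*o - 3) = (o - 4)^2*(o + 1)*(o^2 - 2*o - 3) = (o - 4)^2*(o + 1)^2*(o - 3)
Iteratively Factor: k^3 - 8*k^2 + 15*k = (k)*(k^2 - 8*k + 15) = k*(k - 5)*(k - 3)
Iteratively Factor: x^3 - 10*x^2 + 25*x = (x)*(x^2 - 10*x + 25) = x*(x - 5)*(x - 5)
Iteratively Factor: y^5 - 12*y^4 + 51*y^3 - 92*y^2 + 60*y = (y - 3)*(y^4 - 9*y^3 + 24*y^2 - 20*y) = (y - 3)*(y - 2)*(y^3 - 7*y^2 + 10*y) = (y - 3)*(y - 2)^2*(y^2 - 5*y) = y*(y - 3)*(y - 2)^2*(y - 5)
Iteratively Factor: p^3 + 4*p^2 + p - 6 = (p - 1)*(p^2 + 5*p + 6) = (p - 1)*(p + 2)*(p + 3)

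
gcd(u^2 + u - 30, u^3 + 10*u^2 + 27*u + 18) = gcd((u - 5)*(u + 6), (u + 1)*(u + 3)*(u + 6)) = u + 6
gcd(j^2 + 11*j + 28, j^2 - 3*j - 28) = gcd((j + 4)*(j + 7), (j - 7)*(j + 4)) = j + 4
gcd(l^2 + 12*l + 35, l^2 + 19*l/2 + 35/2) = l + 7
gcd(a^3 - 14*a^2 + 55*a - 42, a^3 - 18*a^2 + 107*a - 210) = a^2 - 13*a + 42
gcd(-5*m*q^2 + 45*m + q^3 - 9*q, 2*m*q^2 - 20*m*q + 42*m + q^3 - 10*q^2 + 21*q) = q - 3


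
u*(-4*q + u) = -4*q*u + u^2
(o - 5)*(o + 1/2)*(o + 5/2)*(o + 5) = o^4 + 3*o^3 - 95*o^2/4 - 75*o - 125/4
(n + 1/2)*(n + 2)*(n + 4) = n^3 + 13*n^2/2 + 11*n + 4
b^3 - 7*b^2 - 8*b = b*(b - 8)*(b + 1)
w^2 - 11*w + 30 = (w - 6)*(w - 5)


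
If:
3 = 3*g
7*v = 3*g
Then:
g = 1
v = 3/7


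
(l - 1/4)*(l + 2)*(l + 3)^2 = l^4 + 31*l^3/4 + 19*l^2 + 51*l/4 - 9/2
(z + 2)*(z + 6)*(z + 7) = z^3 + 15*z^2 + 68*z + 84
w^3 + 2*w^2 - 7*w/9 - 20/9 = (w - 1)*(w + 4/3)*(w + 5/3)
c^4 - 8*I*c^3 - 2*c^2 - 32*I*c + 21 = (c - 7*I)*(c - 3*I)*(c + I)^2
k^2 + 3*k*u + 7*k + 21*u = (k + 7)*(k + 3*u)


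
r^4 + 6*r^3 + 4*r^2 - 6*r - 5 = (r - 1)*(r + 1)^2*(r + 5)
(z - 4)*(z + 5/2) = z^2 - 3*z/2 - 10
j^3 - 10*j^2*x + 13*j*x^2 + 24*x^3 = (j - 8*x)*(j - 3*x)*(j + x)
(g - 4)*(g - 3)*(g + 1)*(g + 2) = g^4 - 4*g^3 - 7*g^2 + 22*g + 24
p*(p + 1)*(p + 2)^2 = p^4 + 5*p^3 + 8*p^2 + 4*p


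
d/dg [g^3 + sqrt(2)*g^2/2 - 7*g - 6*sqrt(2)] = 3*g^2 + sqrt(2)*g - 7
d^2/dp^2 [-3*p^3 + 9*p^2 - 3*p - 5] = 18 - 18*p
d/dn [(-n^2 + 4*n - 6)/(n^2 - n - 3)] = 3*(-n^2 + 6*n - 6)/(n^4 - 2*n^3 - 5*n^2 + 6*n + 9)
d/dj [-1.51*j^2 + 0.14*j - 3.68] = 0.14 - 3.02*j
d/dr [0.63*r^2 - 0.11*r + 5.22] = 1.26*r - 0.11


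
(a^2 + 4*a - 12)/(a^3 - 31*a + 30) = (a - 2)/(a^2 - 6*a + 5)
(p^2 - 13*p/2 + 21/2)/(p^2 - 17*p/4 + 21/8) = 4*(p - 3)/(4*p - 3)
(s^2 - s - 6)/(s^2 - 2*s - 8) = (s - 3)/(s - 4)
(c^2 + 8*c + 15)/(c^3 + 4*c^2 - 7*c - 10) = (c + 3)/(c^2 - c - 2)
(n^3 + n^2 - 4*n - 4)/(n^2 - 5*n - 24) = (-n^3 - n^2 + 4*n + 4)/(-n^2 + 5*n + 24)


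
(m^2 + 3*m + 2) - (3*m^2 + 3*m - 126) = 128 - 2*m^2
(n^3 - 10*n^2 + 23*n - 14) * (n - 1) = n^4 - 11*n^3 + 33*n^2 - 37*n + 14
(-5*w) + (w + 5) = 5 - 4*w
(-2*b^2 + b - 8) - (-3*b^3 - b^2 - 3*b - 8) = 3*b^3 - b^2 + 4*b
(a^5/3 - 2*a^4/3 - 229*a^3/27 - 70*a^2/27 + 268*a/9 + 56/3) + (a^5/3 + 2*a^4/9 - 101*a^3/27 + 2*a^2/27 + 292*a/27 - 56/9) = 2*a^5/3 - 4*a^4/9 - 110*a^3/9 - 68*a^2/27 + 1096*a/27 + 112/9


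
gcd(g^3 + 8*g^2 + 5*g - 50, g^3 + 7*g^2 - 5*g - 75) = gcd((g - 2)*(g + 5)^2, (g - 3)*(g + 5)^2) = g^2 + 10*g + 25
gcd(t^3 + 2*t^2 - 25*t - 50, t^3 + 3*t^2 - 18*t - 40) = t^2 + 7*t + 10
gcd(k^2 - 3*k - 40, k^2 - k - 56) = k - 8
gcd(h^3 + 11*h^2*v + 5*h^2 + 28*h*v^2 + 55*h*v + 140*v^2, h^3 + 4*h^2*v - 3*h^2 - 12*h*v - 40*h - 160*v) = h^2 + 4*h*v + 5*h + 20*v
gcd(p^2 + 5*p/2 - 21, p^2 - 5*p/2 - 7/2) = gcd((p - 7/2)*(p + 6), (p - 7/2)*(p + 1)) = p - 7/2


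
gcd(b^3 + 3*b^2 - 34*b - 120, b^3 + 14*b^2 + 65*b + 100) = b^2 + 9*b + 20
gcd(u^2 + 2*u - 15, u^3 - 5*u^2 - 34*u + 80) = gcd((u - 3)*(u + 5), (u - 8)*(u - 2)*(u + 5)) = u + 5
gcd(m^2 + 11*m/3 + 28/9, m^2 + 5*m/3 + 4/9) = m + 4/3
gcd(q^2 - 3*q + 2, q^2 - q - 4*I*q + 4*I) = q - 1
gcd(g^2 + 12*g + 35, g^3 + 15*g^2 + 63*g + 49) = g + 7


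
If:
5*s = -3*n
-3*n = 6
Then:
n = -2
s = 6/5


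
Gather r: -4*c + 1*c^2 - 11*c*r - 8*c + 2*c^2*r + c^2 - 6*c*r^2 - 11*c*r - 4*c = 2*c^2 - 6*c*r^2 - 16*c + r*(2*c^2 - 22*c)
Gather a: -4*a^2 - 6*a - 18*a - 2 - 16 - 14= -4*a^2 - 24*a - 32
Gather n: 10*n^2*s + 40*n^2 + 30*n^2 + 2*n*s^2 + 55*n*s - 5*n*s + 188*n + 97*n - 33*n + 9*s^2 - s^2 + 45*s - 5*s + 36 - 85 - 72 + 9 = n^2*(10*s + 70) + n*(2*s^2 + 50*s + 252) + 8*s^2 + 40*s - 112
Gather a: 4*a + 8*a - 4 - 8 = 12*a - 12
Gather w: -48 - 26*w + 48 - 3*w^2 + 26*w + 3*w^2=0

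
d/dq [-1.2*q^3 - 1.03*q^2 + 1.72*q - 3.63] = -3.6*q^2 - 2.06*q + 1.72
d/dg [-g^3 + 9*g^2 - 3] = 3*g*(6 - g)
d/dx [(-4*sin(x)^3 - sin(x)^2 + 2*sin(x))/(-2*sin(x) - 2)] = (8*sin(x)^3 + 13*sin(x)^2 + 2*sin(x) - 2)*cos(x)/(2*(sin(x) + 1)^2)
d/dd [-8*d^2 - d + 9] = -16*d - 1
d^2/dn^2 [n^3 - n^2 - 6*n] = 6*n - 2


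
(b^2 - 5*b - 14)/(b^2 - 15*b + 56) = (b + 2)/(b - 8)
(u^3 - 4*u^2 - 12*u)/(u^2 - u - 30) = u*(u + 2)/(u + 5)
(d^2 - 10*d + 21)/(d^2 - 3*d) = (d - 7)/d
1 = 1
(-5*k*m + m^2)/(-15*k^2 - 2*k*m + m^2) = m/(3*k + m)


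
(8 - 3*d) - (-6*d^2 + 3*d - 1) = 6*d^2 - 6*d + 9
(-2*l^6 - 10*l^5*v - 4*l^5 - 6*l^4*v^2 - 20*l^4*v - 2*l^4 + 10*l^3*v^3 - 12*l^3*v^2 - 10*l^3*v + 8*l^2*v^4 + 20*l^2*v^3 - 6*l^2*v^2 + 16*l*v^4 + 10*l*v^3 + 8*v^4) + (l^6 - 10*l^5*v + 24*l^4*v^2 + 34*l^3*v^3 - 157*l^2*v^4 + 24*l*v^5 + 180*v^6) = -l^6 - 20*l^5*v - 4*l^5 + 18*l^4*v^2 - 20*l^4*v - 2*l^4 + 44*l^3*v^3 - 12*l^3*v^2 - 10*l^3*v - 149*l^2*v^4 + 20*l^2*v^3 - 6*l^2*v^2 + 24*l*v^5 + 16*l*v^4 + 10*l*v^3 + 180*v^6 + 8*v^4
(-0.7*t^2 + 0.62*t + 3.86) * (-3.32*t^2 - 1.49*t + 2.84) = 2.324*t^4 - 1.0154*t^3 - 15.727*t^2 - 3.9906*t + 10.9624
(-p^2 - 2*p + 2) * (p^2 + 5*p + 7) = -p^4 - 7*p^3 - 15*p^2 - 4*p + 14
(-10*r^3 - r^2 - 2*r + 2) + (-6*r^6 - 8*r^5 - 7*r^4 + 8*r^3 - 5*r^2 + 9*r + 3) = -6*r^6 - 8*r^5 - 7*r^4 - 2*r^3 - 6*r^2 + 7*r + 5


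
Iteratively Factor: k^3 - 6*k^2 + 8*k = (k - 4)*(k^2 - 2*k) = k*(k - 4)*(k - 2)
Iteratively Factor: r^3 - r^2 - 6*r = (r)*(r^2 - r - 6) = r*(r + 2)*(r - 3)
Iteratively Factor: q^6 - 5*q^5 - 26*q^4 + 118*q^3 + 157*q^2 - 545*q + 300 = (q - 1)*(q^5 - 4*q^4 - 30*q^3 + 88*q^2 + 245*q - 300) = (q - 1)*(q + 3)*(q^4 - 7*q^3 - 9*q^2 + 115*q - 100) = (q - 5)*(q - 1)*(q + 3)*(q^3 - 2*q^2 - 19*q + 20) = (q - 5)*(q - 1)^2*(q + 3)*(q^2 - q - 20) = (q - 5)^2*(q - 1)^2*(q + 3)*(q + 4)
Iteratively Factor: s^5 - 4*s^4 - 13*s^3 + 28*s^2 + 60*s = (s)*(s^4 - 4*s^3 - 13*s^2 + 28*s + 60) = s*(s - 5)*(s^3 + s^2 - 8*s - 12) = s*(s - 5)*(s - 3)*(s^2 + 4*s + 4) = s*(s - 5)*(s - 3)*(s + 2)*(s + 2)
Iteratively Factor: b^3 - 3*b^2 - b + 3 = (b - 3)*(b^2 - 1) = (b - 3)*(b - 1)*(b + 1)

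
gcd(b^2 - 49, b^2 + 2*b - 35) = b + 7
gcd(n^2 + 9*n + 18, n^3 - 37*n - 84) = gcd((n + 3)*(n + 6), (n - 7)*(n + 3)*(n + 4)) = n + 3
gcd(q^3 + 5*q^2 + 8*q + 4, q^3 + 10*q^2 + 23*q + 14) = q^2 + 3*q + 2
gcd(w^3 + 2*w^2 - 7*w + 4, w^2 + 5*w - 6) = w - 1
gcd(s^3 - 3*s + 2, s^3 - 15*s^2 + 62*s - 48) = s - 1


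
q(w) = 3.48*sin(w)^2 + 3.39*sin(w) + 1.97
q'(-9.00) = -0.48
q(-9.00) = 1.16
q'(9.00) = -5.70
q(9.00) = 3.96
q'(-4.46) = -2.53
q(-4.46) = 8.52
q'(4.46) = 0.84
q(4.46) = 1.95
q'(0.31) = 5.25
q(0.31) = 3.33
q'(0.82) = 5.78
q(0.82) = 6.31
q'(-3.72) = -6.02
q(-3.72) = 4.86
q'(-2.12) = 1.33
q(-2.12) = 1.61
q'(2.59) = -5.99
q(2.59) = 4.70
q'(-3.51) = -5.50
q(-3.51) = 3.64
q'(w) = 6.96*sin(w)*cos(w) + 3.39*cos(w)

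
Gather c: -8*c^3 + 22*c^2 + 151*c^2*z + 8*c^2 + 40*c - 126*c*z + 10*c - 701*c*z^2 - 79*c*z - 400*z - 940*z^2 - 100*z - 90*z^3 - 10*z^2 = -8*c^3 + c^2*(151*z + 30) + c*(-701*z^2 - 205*z + 50) - 90*z^3 - 950*z^2 - 500*z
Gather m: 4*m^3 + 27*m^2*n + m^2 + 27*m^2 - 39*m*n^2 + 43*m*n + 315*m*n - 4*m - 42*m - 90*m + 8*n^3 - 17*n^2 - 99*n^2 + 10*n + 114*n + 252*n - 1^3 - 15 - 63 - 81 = 4*m^3 + m^2*(27*n + 28) + m*(-39*n^2 + 358*n - 136) + 8*n^3 - 116*n^2 + 376*n - 160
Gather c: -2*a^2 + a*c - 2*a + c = -2*a^2 - 2*a + c*(a + 1)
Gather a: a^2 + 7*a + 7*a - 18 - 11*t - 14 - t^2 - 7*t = a^2 + 14*a - t^2 - 18*t - 32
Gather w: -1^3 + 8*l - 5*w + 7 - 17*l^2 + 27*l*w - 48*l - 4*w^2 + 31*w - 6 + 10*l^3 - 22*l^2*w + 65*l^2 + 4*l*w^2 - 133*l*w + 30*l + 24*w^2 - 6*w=10*l^3 + 48*l^2 - 10*l + w^2*(4*l + 20) + w*(-22*l^2 - 106*l + 20)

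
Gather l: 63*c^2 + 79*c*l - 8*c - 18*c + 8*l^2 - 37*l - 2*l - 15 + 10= 63*c^2 - 26*c + 8*l^2 + l*(79*c - 39) - 5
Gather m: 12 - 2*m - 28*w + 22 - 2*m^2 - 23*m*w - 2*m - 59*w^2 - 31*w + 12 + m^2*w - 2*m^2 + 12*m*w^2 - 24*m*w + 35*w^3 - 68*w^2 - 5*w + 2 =m^2*(w - 4) + m*(12*w^2 - 47*w - 4) + 35*w^3 - 127*w^2 - 64*w + 48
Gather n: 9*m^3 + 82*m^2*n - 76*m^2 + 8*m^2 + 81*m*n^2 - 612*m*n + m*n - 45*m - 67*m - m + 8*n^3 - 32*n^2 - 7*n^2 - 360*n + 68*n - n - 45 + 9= 9*m^3 - 68*m^2 - 113*m + 8*n^3 + n^2*(81*m - 39) + n*(82*m^2 - 611*m - 293) - 36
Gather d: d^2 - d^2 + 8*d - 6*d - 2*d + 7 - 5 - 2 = 0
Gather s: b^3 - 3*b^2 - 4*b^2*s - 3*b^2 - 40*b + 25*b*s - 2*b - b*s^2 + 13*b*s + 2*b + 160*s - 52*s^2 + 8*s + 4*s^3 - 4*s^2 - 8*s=b^3 - 6*b^2 - 40*b + 4*s^3 + s^2*(-b - 56) + s*(-4*b^2 + 38*b + 160)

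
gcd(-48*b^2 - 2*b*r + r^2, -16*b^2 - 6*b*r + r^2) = -8*b + r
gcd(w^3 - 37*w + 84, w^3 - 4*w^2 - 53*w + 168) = w^2 + 4*w - 21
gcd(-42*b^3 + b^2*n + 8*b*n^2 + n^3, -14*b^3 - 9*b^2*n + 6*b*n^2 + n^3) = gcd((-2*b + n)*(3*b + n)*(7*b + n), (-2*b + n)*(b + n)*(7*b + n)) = 14*b^2 - 5*b*n - n^2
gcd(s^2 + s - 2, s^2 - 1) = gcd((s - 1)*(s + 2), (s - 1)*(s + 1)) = s - 1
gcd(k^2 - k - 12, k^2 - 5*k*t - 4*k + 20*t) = k - 4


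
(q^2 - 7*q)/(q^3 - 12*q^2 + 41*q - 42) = q/(q^2 - 5*q + 6)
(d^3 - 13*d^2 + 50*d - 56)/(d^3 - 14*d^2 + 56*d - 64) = (d - 7)/(d - 8)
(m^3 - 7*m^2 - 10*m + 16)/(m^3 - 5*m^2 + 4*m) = (m^2 - 6*m - 16)/(m*(m - 4))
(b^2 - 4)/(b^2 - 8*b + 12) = (b + 2)/(b - 6)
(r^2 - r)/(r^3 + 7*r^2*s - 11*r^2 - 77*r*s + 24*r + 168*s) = r*(r - 1)/(r^3 + 7*r^2*s - 11*r^2 - 77*r*s + 24*r + 168*s)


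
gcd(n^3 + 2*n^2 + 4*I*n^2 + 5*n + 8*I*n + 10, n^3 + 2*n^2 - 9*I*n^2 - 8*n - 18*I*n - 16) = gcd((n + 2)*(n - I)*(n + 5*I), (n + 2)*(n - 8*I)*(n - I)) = n^2 + n*(2 - I) - 2*I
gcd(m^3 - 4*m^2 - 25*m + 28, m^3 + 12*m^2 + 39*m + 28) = m + 4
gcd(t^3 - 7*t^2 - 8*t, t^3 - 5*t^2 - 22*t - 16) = t^2 - 7*t - 8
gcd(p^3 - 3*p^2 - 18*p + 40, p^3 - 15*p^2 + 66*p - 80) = p^2 - 7*p + 10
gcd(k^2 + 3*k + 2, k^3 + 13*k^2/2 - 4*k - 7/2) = 1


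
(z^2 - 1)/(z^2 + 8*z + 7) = (z - 1)/(z + 7)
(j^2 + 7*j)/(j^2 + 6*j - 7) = j/(j - 1)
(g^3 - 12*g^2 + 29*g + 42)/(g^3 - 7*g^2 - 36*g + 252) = (g + 1)/(g + 6)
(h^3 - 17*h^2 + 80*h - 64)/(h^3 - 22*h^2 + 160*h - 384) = (h - 1)/(h - 6)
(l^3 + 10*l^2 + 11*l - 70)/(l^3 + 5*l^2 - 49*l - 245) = (l - 2)/(l - 7)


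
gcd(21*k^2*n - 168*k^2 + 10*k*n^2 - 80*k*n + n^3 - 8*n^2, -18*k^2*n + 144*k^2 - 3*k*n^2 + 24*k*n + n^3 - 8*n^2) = 3*k*n - 24*k + n^2 - 8*n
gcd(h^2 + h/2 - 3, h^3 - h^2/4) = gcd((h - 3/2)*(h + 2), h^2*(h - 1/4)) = 1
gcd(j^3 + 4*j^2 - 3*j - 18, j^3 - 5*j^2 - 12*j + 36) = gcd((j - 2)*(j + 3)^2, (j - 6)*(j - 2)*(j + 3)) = j^2 + j - 6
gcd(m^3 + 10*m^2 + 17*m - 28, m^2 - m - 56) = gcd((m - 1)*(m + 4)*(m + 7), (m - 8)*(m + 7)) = m + 7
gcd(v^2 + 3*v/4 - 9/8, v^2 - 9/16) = v - 3/4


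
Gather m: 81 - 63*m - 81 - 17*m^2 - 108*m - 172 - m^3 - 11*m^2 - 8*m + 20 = -m^3 - 28*m^2 - 179*m - 152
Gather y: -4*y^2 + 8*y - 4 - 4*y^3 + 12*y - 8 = -4*y^3 - 4*y^2 + 20*y - 12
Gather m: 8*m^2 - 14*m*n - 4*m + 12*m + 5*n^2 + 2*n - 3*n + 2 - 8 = 8*m^2 + m*(8 - 14*n) + 5*n^2 - n - 6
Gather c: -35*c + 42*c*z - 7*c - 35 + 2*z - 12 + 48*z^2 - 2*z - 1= c*(42*z - 42) + 48*z^2 - 48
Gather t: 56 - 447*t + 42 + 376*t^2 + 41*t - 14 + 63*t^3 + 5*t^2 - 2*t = 63*t^3 + 381*t^2 - 408*t + 84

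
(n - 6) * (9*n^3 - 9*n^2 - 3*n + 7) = 9*n^4 - 63*n^3 + 51*n^2 + 25*n - 42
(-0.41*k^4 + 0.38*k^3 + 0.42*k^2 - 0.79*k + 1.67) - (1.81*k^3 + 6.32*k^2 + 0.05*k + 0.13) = -0.41*k^4 - 1.43*k^3 - 5.9*k^2 - 0.84*k + 1.54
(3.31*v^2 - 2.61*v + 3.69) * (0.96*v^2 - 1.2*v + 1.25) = 3.1776*v^4 - 6.4776*v^3 + 10.8119*v^2 - 7.6905*v + 4.6125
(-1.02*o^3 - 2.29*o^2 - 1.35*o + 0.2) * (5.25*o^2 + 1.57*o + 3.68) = -5.355*o^5 - 13.6239*o^4 - 14.4364*o^3 - 9.4967*o^2 - 4.654*o + 0.736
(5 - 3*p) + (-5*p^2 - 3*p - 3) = -5*p^2 - 6*p + 2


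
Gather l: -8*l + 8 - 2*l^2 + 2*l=-2*l^2 - 6*l + 8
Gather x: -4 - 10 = -14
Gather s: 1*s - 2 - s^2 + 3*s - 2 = -s^2 + 4*s - 4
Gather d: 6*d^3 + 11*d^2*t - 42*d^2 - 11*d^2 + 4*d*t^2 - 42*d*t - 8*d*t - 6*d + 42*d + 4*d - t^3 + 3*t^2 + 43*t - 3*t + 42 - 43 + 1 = 6*d^3 + d^2*(11*t - 53) + d*(4*t^2 - 50*t + 40) - t^3 + 3*t^2 + 40*t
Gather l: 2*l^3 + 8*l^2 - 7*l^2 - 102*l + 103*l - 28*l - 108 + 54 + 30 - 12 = 2*l^3 + l^2 - 27*l - 36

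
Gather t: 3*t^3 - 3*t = 3*t^3 - 3*t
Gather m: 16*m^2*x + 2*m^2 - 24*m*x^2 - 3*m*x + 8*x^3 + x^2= m^2*(16*x + 2) + m*(-24*x^2 - 3*x) + 8*x^3 + x^2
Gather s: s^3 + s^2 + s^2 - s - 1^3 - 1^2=s^3 + 2*s^2 - s - 2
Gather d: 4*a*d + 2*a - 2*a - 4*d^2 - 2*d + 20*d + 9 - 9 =-4*d^2 + d*(4*a + 18)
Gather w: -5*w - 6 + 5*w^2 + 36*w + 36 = 5*w^2 + 31*w + 30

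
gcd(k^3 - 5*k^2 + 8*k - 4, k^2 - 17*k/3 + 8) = 1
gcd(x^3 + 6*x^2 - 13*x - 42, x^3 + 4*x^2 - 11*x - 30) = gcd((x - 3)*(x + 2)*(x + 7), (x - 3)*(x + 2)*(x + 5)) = x^2 - x - 6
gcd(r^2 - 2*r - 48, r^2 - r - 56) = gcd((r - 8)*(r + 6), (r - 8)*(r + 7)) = r - 8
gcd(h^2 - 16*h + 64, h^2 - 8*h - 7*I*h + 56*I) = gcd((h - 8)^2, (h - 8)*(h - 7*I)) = h - 8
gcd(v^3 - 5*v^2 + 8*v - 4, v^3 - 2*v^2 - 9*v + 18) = v - 2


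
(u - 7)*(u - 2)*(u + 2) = u^3 - 7*u^2 - 4*u + 28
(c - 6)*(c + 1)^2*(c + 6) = c^4 + 2*c^3 - 35*c^2 - 72*c - 36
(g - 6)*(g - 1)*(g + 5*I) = g^3 - 7*g^2 + 5*I*g^2 + 6*g - 35*I*g + 30*I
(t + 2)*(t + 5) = t^2 + 7*t + 10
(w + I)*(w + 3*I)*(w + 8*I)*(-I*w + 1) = -I*w^4 + 13*w^3 + 47*I*w^2 - 59*w - 24*I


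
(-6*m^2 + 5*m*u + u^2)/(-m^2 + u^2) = (6*m + u)/(m + u)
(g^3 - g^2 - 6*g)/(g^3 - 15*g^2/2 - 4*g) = 2*(-g^2 + g + 6)/(-2*g^2 + 15*g + 8)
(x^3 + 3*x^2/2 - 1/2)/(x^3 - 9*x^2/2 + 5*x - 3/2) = (x^2 + 2*x + 1)/(x^2 - 4*x + 3)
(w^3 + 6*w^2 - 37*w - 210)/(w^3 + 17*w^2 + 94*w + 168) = (w^2 - w - 30)/(w^2 + 10*w + 24)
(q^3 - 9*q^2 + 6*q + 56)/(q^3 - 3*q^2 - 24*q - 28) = (q - 4)/(q + 2)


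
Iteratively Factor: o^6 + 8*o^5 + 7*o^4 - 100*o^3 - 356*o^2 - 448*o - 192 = (o + 3)*(o^5 + 5*o^4 - 8*o^3 - 76*o^2 - 128*o - 64) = (o - 4)*(o + 3)*(o^4 + 9*o^3 + 28*o^2 + 36*o + 16) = (o - 4)*(o + 3)*(o + 4)*(o^3 + 5*o^2 + 8*o + 4) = (o - 4)*(o + 2)*(o + 3)*(o + 4)*(o^2 + 3*o + 2) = (o - 4)*(o + 1)*(o + 2)*(o + 3)*(o + 4)*(o + 2)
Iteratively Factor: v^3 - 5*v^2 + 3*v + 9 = (v - 3)*(v^2 - 2*v - 3) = (v - 3)*(v + 1)*(v - 3)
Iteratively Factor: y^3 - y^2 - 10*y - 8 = (y + 1)*(y^2 - 2*y - 8) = (y - 4)*(y + 1)*(y + 2)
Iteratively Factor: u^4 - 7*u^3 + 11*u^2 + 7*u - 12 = (u + 1)*(u^3 - 8*u^2 + 19*u - 12) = (u - 4)*(u + 1)*(u^2 - 4*u + 3) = (u - 4)*(u - 3)*(u + 1)*(u - 1)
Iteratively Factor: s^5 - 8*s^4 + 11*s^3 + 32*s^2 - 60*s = (s + 2)*(s^4 - 10*s^3 + 31*s^2 - 30*s) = (s - 2)*(s + 2)*(s^3 - 8*s^2 + 15*s) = (s - 3)*(s - 2)*(s + 2)*(s^2 - 5*s) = (s - 5)*(s - 3)*(s - 2)*(s + 2)*(s)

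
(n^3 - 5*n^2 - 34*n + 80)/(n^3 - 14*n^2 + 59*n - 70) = (n^2 - 3*n - 40)/(n^2 - 12*n + 35)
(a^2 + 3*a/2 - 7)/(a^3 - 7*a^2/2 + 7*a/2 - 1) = (2*a + 7)/(2*a^2 - 3*a + 1)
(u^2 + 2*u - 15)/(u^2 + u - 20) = (u - 3)/(u - 4)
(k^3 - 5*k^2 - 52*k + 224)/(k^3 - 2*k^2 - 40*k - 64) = (k^2 + 3*k - 28)/(k^2 + 6*k + 8)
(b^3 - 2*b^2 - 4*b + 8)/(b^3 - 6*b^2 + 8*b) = (b^2 - 4)/(b*(b - 4))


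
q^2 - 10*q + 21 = (q - 7)*(q - 3)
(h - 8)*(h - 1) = h^2 - 9*h + 8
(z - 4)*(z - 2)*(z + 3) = z^3 - 3*z^2 - 10*z + 24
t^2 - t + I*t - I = (t - 1)*(t + I)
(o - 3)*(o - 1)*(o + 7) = o^3 + 3*o^2 - 25*o + 21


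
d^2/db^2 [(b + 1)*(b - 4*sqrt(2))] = 2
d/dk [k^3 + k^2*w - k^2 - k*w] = 3*k^2 + 2*k*w - 2*k - w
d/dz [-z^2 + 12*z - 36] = 12 - 2*z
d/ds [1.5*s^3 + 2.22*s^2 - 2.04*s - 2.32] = 4.5*s^2 + 4.44*s - 2.04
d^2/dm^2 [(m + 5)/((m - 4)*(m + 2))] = 2*(m^3 + 15*m^2 - 6*m + 44)/(m^6 - 6*m^5 - 12*m^4 + 88*m^3 + 96*m^2 - 384*m - 512)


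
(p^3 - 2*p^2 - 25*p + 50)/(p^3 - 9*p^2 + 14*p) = (p^2 - 25)/(p*(p - 7))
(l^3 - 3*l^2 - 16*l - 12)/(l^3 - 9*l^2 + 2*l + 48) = (l^2 - 5*l - 6)/(l^2 - 11*l + 24)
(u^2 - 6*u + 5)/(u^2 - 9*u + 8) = (u - 5)/(u - 8)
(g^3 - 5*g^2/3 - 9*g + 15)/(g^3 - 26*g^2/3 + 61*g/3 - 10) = (3*g^2 + 4*g - 15)/(3*g^2 - 17*g + 10)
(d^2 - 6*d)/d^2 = (d - 6)/d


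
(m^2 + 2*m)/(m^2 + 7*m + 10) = m/(m + 5)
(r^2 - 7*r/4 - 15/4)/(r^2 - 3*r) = (r + 5/4)/r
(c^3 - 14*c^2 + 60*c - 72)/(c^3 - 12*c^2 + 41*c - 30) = (c^2 - 8*c + 12)/(c^2 - 6*c + 5)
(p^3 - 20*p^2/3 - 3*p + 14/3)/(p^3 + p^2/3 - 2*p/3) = (p - 7)/p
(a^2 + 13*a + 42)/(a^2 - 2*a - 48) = (a + 7)/(a - 8)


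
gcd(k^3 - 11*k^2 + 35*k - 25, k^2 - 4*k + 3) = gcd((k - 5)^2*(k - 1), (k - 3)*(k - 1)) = k - 1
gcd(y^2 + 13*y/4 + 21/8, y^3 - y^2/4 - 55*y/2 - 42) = y + 7/4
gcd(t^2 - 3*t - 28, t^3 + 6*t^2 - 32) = t + 4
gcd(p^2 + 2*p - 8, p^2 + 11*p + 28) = p + 4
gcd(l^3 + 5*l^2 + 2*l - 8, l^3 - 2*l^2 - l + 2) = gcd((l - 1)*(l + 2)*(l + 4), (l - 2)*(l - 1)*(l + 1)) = l - 1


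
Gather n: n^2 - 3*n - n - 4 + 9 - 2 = n^2 - 4*n + 3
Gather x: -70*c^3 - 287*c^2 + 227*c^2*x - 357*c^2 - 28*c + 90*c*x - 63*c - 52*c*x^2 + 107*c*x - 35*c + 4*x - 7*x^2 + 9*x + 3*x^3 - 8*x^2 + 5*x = -70*c^3 - 644*c^2 - 126*c + 3*x^3 + x^2*(-52*c - 15) + x*(227*c^2 + 197*c + 18)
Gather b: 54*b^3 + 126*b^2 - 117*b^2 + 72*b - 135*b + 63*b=54*b^3 + 9*b^2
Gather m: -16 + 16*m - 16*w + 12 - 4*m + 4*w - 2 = 12*m - 12*w - 6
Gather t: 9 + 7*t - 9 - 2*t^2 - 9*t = -2*t^2 - 2*t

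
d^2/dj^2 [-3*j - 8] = 0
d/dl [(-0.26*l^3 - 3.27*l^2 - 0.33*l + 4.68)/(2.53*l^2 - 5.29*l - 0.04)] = (-0.6578*l^4 + 2.7508*l^3 + 18.1644*l^2 - 23.4192*l + 24.7704)/(6.4009*l^4 - 26.7674*l^3 + 27.7817*l^2 + 0.4232*l + 0.0016)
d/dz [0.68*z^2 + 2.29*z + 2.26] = 1.36*z + 2.29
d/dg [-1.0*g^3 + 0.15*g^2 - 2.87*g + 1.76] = -3.0*g^2 + 0.3*g - 2.87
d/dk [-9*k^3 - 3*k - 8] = -27*k^2 - 3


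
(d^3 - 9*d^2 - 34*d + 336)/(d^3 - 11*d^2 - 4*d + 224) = (d + 6)/(d + 4)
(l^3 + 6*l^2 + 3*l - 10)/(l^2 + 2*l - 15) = (l^2 + l - 2)/(l - 3)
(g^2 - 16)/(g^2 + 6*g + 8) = (g - 4)/(g + 2)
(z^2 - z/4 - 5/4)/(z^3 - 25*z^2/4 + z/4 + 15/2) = 1/(z - 6)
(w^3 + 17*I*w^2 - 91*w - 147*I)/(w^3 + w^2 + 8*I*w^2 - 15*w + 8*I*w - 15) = (w^2 + 14*I*w - 49)/(w^2 + w*(1 + 5*I) + 5*I)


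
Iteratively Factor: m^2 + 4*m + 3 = (m + 1)*(m + 3)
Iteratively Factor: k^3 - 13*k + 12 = (k - 3)*(k^2 + 3*k - 4) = (k - 3)*(k - 1)*(k + 4)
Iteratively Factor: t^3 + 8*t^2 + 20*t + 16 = (t + 4)*(t^2 + 4*t + 4) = (t + 2)*(t + 4)*(t + 2)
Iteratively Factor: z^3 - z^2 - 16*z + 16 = (z - 4)*(z^2 + 3*z - 4) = (z - 4)*(z + 4)*(z - 1)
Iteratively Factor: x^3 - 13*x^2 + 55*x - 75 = (x - 3)*(x^2 - 10*x + 25) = (x - 5)*(x - 3)*(x - 5)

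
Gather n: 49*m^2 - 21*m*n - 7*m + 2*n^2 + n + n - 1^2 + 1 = 49*m^2 - 7*m + 2*n^2 + n*(2 - 21*m)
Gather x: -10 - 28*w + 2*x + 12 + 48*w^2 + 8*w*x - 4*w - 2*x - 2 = 48*w^2 + 8*w*x - 32*w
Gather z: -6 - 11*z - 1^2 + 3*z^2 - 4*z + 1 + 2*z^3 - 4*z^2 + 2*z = 2*z^3 - z^2 - 13*z - 6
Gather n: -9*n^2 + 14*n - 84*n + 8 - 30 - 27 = -9*n^2 - 70*n - 49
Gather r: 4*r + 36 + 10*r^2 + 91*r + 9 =10*r^2 + 95*r + 45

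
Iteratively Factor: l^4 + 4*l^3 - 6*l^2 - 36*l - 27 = (l + 3)*(l^3 + l^2 - 9*l - 9) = (l + 3)^2*(l^2 - 2*l - 3) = (l - 3)*(l + 3)^2*(l + 1)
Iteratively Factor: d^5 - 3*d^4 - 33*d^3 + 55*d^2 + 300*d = (d + 4)*(d^4 - 7*d^3 - 5*d^2 + 75*d) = d*(d + 4)*(d^3 - 7*d^2 - 5*d + 75) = d*(d + 3)*(d + 4)*(d^2 - 10*d + 25) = d*(d - 5)*(d + 3)*(d + 4)*(d - 5)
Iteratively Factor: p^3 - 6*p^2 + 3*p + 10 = (p + 1)*(p^2 - 7*p + 10) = (p - 2)*(p + 1)*(p - 5)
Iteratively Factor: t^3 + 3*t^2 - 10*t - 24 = (t - 3)*(t^2 + 6*t + 8) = (t - 3)*(t + 2)*(t + 4)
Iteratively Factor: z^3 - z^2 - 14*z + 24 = (z - 3)*(z^2 + 2*z - 8) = (z - 3)*(z - 2)*(z + 4)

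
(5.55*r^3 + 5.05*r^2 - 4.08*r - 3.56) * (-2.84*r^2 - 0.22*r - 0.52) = -15.762*r^5 - 15.563*r^4 + 7.5902*r^3 + 8.382*r^2 + 2.9048*r + 1.8512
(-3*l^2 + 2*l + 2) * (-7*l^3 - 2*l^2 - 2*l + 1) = 21*l^5 - 8*l^4 - 12*l^3 - 11*l^2 - 2*l + 2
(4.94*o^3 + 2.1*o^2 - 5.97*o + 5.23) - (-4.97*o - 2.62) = 4.94*o^3 + 2.1*o^2 - 1.0*o + 7.85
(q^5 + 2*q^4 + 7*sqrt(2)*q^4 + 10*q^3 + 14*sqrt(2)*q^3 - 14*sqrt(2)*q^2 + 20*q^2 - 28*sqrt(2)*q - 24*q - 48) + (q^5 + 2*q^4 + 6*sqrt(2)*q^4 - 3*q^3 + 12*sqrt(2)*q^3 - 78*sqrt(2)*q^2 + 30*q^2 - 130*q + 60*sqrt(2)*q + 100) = 2*q^5 + 4*q^4 + 13*sqrt(2)*q^4 + 7*q^3 + 26*sqrt(2)*q^3 - 92*sqrt(2)*q^2 + 50*q^2 - 154*q + 32*sqrt(2)*q + 52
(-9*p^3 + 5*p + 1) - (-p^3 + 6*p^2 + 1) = -8*p^3 - 6*p^2 + 5*p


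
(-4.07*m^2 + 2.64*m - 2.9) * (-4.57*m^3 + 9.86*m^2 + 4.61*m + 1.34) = 18.5999*m^5 - 52.195*m^4 + 20.5207*m^3 - 21.8774*m^2 - 9.8314*m - 3.886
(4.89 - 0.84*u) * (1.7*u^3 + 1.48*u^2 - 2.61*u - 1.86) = -1.428*u^4 + 7.0698*u^3 + 9.4296*u^2 - 11.2005*u - 9.0954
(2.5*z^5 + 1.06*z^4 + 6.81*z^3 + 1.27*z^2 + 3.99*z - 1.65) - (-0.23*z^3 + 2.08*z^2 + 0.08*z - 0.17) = 2.5*z^5 + 1.06*z^4 + 7.04*z^3 - 0.81*z^2 + 3.91*z - 1.48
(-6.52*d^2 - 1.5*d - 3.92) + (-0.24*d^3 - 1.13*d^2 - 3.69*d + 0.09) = -0.24*d^3 - 7.65*d^2 - 5.19*d - 3.83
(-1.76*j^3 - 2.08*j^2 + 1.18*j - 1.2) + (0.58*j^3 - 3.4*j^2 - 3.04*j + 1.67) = -1.18*j^3 - 5.48*j^2 - 1.86*j + 0.47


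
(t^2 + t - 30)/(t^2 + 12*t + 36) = (t - 5)/(t + 6)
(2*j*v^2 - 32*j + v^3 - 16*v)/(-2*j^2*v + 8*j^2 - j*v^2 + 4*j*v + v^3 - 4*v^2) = (2*j*v + 8*j + v^2 + 4*v)/(-2*j^2 - j*v + v^2)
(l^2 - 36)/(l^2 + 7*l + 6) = (l - 6)/(l + 1)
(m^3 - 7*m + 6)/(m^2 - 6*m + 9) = (m^3 - 7*m + 6)/(m^2 - 6*m + 9)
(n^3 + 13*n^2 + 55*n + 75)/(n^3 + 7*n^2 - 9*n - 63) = (n^2 + 10*n + 25)/(n^2 + 4*n - 21)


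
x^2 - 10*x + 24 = (x - 6)*(x - 4)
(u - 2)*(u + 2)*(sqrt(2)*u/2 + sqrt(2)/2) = sqrt(2)*u^3/2 + sqrt(2)*u^2/2 - 2*sqrt(2)*u - 2*sqrt(2)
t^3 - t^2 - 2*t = t*(t - 2)*(t + 1)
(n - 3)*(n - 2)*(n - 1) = n^3 - 6*n^2 + 11*n - 6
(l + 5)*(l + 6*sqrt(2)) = l^2 + 5*l + 6*sqrt(2)*l + 30*sqrt(2)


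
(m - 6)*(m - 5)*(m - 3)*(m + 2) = m^4 - 12*m^3 + 35*m^2 + 36*m - 180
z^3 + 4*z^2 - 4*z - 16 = (z - 2)*(z + 2)*(z + 4)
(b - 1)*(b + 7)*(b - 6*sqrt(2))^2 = b^4 - 12*sqrt(2)*b^3 + 6*b^3 - 72*sqrt(2)*b^2 + 65*b^2 + 84*sqrt(2)*b + 432*b - 504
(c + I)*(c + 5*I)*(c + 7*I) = c^3 + 13*I*c^2 - 47*c - 35*I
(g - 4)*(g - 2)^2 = g^3 - 8*g^2 + 20*g - 16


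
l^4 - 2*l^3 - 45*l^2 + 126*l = l*(l - 6)*(l - 3)*(l + 7)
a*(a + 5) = a^2 + 5*a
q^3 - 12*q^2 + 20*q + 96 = (q - 8)*(q - 6)*(q + 2)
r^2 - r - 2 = (r - 2)*(r + 1)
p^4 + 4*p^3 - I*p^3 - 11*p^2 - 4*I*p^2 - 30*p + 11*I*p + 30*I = (p - 3)*(p + 2)*(p + 5)*(p - I)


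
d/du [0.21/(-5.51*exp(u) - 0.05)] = 1.1571*exp(u)/(5.51*exp(u) + 0.05)^2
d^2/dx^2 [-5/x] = -10/x^3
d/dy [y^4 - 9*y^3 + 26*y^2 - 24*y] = 4*y^3 - 27*y^2 + 52*y - 24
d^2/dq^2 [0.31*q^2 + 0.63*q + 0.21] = 0.620000000000000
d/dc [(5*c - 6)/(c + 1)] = 11/(c + 1)^2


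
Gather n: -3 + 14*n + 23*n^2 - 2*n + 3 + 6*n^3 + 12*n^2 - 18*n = 6*n^3 + 35*n^2 - 6*n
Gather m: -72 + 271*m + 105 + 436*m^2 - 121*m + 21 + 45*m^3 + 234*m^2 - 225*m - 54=45*m^3 + 670*m^2 - 75*m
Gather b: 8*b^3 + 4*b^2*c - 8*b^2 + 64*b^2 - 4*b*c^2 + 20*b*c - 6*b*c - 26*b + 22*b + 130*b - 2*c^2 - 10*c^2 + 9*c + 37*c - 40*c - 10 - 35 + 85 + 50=8*b^3 + b^2*(4*c + 56) + b*(-4*c^2 + 14*c + 126) - 12*c^2 + 6*c + 90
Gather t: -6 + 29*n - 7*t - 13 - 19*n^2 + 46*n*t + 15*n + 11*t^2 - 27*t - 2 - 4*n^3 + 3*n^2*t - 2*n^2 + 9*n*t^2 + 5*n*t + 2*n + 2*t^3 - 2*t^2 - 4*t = -4*n^3 - 21*n^2 + 46*n + 2*t^3 + t^2*(9*n + 9) + t*(3*n^2 + 51*n - 38) - 21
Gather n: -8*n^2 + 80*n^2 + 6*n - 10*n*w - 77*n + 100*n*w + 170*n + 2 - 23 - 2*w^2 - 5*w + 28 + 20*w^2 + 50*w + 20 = 72*n^2 + n*(90*w + 99) + 18*w^2 + 45*w + 27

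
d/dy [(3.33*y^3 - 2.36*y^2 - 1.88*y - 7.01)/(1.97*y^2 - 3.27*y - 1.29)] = (6.5601*y^4 - 21.7782*y^3 - 1.4663*y^2 + 33.7082*y - 20.4975)/(3.8809*y^4 - 12.8838*y^3 + 5.6103*y^2 + 8.4366*y + 1.6641)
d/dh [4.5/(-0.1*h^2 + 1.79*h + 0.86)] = (0.9*h - 8.055)/(-0.1*h^2 + 1.79*h + 0.86)^2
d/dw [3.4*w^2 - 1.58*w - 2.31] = 6.8*w - 1.58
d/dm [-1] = 0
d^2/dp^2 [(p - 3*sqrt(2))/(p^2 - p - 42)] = 2*(-(p - 3*sqrt(2))*(2*p - 1)^2 + (-3*p + 1 + 3*sqrt(2))*(-p^2 + p + 42))/(-p^2 + p + 42)^3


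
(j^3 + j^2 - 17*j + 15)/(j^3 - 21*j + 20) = (j - 3)/(j - 4)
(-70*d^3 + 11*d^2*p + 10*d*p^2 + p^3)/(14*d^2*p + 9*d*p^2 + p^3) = (-10*d^2 + 3*d*p + p^2)/(p*(2*d + p))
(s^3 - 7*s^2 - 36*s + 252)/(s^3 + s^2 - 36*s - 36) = (s - 7)/(s + 1)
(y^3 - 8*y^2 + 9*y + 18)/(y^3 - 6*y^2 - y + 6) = (y - 3)/(y - 1)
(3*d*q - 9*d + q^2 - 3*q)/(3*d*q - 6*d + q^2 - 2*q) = (q - 3)/(q - 2)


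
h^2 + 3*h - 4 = (h - 1)*(h + 4)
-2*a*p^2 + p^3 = p^2*(-2*a + p)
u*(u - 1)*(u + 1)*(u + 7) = u^4 + 7*u^3 - u^2 - 7*u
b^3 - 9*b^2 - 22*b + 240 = (b - 8)*(b - 6)*(b + 5)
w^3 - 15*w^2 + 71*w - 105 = (w - 7)*(w - 5)*(w - 3)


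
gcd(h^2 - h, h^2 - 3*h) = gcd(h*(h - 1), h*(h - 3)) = h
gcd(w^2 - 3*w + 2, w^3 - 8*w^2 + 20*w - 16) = w - 2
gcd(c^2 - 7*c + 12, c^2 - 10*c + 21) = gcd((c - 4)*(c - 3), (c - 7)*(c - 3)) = c - 3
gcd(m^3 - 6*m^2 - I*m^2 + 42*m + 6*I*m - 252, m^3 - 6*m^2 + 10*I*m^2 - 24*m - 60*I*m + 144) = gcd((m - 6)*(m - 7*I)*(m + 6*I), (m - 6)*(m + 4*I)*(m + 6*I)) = m^2 + m*(-6 + 6*I) - 36*I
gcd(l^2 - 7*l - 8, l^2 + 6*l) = 1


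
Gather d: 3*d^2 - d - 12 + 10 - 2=3*d^2 - d - 4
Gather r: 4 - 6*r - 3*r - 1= 3 - 9*r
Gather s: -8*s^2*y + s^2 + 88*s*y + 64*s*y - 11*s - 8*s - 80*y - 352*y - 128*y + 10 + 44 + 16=s^2*(1 - 8*y) + s*(152*y - 19) - 560*y + 70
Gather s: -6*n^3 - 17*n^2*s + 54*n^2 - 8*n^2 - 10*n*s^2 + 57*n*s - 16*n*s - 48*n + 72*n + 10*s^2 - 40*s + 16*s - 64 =-6*n^3 + 46*n^2 + 24*n + s^2*(10 - 10*n) + s*(-17*n^2 + 41*n - 24) - 64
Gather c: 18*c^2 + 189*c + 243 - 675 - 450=18*c^2 + 189*c - 882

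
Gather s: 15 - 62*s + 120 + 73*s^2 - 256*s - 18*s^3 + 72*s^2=-18*s^3 + 145*s^2 - 318*s + 135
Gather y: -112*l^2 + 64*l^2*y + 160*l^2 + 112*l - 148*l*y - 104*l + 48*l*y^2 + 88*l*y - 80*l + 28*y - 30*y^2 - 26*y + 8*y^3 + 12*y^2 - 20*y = 48*l^2 - 72*l + 8*y^3 + y^2*(48*l - 18) + y*(64*l^2 - 60*l - 18)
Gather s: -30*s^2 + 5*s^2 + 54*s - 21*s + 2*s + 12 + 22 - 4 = -25*s^2 + 35*s + 30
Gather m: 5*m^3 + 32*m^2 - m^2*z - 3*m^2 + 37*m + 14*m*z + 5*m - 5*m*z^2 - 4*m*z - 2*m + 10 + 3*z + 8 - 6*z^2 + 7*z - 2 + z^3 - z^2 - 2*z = 5*m^3 + m^2*(29 - z) + m*(-5*z^2 + 10*z + 40) + z^3 - 7*z^2 + 8*z + 16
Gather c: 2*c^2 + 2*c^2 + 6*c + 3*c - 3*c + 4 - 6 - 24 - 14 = 4*c^2 + 6*c - 40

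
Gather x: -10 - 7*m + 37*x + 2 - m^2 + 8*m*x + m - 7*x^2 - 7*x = -m^2 - 6*m - 7*x^2 + x*(8*m + 30) - 8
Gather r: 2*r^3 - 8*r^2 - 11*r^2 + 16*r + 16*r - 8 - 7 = 2*r^3 - 19*r^2 + 32*r - 15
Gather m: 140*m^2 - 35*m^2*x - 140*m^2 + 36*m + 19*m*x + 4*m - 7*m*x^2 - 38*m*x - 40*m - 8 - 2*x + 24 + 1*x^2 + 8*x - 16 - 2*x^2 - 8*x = -35*m^2*x + m*(-7*x^2 - 19*x) - x^2 - 2*x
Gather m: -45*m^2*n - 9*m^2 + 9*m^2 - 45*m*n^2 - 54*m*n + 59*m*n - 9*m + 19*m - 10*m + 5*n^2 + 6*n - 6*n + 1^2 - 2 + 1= -45*m^2*n + m*(-45*n^2 + 5*n) + 5*n^2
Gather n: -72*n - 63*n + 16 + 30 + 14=60 - 135*n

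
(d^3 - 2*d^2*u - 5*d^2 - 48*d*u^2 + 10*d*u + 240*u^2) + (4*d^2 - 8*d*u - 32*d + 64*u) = d^3 - 2*d^2*u - d^2 - 48*d*u^2 + 2*d*u - 32*d + 240*u^2 + 64*u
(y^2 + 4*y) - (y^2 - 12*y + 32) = 16*y - 32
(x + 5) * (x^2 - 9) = x^3 + 5*x^2 - 9*x - 45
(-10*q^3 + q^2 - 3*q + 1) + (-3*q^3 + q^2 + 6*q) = -13*q^3 + 2*q^2 + 3*q + 1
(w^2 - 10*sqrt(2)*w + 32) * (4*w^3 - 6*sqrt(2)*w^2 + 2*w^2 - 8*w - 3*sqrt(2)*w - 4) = 4*w^5 - 46*sqrt(2)*w^4 + 2*w^4 - 23*sqrt(2)*w^3 + 240*w^3 - 112*sqrt(2)*w^2 + 120*w^2 - 256*w - 56*sqrt(2)*w - 128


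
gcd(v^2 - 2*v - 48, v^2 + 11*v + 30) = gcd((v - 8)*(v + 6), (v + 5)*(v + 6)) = v + 6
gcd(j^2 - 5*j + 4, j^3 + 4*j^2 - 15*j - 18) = 1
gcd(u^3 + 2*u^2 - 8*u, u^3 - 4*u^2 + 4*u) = u^2 - 2*u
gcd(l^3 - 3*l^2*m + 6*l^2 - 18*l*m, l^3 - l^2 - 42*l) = l^2 + 6*l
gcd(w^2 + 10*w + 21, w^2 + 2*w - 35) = w + 7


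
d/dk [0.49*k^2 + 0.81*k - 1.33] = 0.98*k + 0.81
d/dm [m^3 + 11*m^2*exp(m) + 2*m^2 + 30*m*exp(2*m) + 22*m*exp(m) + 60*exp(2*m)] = 11*m^2*exp(m) + 3*m^2 + 60*m*exp(2*m) + 44*m*exp(m) + 4*m + 150*exp(2*m) + 22*exp(m)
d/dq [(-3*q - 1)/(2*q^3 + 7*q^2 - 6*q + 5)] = (12*q^3 + 27*q^2 + 14*q - 21)/(4*q^6 + 28*q^5 + 25*q^4 - 64*q^3 + 106*q^2 - 60*q + 25)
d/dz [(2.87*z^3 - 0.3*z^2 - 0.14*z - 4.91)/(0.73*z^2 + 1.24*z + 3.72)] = (2.0951*z^4 + 7.1176*z^3 + 31.7594*z^2 + 4.9366*z + 5.5676)/(0.5329*z^4 + 1.8104*z^3 + 6.9688*z^2 + 9.2256*z + 13.8384)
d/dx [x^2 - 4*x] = 2*x - 4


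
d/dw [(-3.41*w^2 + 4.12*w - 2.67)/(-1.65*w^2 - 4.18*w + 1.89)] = (21.0518*w^2 - 21.7008*w - 3.3738)/(2.7225*w^4 + 13.794*w^3 + 11.2354*w^2 - 15.8004*w + 3.5721)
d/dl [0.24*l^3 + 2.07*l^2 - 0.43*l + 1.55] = 0.72*l^2 + 4.14*l - 0.43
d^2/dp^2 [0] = 0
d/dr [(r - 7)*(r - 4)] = 2*r - 11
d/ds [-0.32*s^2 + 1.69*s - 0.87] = 1.69 - 0.64*s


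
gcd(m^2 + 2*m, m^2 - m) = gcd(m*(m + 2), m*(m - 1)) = m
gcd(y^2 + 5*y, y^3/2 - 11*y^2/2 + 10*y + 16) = 1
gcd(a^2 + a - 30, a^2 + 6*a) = a + 6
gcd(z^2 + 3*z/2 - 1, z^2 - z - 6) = z + 2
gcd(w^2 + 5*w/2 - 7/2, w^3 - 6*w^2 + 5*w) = w - 1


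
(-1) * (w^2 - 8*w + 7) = -w^2 + 8*w - 7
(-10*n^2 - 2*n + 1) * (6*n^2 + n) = -60*n^4 - 22*n^3 + 4*n^2 + n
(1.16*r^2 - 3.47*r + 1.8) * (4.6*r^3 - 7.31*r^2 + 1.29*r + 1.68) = 5.336*r^5 - 24.4416*r^4 + 35.1421*r^3 - 15.6855*r^2 - 3.5076*r + 3.024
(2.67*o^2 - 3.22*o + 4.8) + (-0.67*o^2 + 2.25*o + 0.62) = 2.0*o^2 - 0.97*o + 5.42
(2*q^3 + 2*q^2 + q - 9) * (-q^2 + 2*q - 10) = -2*q^5 + 2*q^4 - 17*q^3 - 9*q^2 - 28*q + 90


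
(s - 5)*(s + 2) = s^2 - 3*s - 10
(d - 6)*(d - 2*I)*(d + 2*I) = d^3 - 6*d^2 + 4*d - 24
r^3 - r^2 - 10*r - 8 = (r - 4)*(r + 1)*(r + 2)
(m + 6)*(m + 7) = m^2 + 13*m + 42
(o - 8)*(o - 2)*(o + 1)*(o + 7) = o^4 - 2*o^3 - 57*o^2 + 58*o + 112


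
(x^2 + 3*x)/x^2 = (x + 3)/x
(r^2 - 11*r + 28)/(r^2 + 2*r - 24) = (r - 7)/(r + 6)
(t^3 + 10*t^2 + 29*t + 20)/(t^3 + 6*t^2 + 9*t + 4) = (t + 5)/(t + 1)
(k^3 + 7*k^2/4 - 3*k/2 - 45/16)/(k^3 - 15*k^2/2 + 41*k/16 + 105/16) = (4*k^2 + 12*k + 9)/(4*k^2 - 25*k - 21)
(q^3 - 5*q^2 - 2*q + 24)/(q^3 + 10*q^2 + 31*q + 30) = (q^2 - 7*q + 12)/(q^2 + 8*q + 15)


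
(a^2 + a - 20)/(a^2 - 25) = (a - 4)/(a - 5)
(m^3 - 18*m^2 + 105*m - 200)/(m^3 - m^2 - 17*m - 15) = (m^2 - 13*m + 40)/(m^2 + 4*m + 3)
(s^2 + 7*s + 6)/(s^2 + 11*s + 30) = (s + 1)/(s + 5)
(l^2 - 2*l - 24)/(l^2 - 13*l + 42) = (l + 4)/(l - 7)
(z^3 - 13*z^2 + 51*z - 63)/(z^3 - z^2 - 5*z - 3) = (z^2 - 10*z + 21)/(z^2 + 2*z + 1)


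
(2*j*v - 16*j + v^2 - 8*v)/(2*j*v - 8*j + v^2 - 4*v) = (v - 8)/(v - 4)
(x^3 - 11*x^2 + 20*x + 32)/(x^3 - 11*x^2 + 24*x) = (x^2 - 3*x - 4)/(x*(x - 3))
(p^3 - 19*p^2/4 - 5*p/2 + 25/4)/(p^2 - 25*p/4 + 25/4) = (4*p^2 + p - 5)/(4*p - 5)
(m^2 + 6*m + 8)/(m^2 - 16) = (m + 2)/(m - 4)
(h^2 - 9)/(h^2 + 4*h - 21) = (h + 3)/(h + 7)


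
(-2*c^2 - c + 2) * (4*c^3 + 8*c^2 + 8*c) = -8*c^5 - 20*c^4 - 16*c^3 + 8*c^2 + 16*c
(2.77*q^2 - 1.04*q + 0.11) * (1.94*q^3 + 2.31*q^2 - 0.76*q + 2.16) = 5.3738*q^5 + 4.3811*q^4 - 4.2942*q^3 + 7.0277*q^2 - 2.33*q + 0.2376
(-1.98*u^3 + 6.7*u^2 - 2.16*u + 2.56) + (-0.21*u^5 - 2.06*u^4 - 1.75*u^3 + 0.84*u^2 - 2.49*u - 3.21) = -0.21*u^5 - 2.06*u^4 - 3.73*u^3 + 7.54*u^2 - 4.65*u - 0.65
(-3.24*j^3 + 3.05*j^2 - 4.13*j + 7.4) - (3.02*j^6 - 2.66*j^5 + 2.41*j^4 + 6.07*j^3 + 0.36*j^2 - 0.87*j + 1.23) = -3.02*j^6 + 2.66*j^5 - 2.41*j^4 - 9.31*j^3 + 2.69*j^2 - 3.26*j + 6.17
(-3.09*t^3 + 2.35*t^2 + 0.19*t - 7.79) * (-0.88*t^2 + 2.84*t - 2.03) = 2.7192*t^5 - 10.8436*t^4 + 12.7795*t^3 + 2.6243*t^2 - 22.5093*t + 15.8137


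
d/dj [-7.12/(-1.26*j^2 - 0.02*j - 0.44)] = (-17.9424*j - 0.1424)/(1.26*j^2 + 0.02*j + 0.44)^2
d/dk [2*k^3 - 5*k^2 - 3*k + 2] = 6*k^2 - 10*k - 3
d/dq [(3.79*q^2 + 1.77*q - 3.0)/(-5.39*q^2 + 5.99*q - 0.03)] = (32.2424*q^2 - 32.5674*q + 17.9169)/(29.0521*q^4 - 64.5722*q^3 + 36.2035*q^2 - 0.3594*q + 0.0009)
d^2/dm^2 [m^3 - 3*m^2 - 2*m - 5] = 6*m - 6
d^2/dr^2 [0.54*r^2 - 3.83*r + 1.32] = 1.08000000000000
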